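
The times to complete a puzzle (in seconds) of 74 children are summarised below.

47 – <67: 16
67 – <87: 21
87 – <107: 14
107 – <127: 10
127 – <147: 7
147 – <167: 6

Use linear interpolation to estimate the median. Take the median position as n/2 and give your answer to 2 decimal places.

Cumulative frequencies: 16, 37, 51, 61, 68, 74
n = 74; position = n/2 = 37.
This falls in the class 67 – <87: L = 67, F = 16, f = 21, h = 20.
Median ≈ 67 + ((37 − 16) / 21) × 20 = 87.0000

87.00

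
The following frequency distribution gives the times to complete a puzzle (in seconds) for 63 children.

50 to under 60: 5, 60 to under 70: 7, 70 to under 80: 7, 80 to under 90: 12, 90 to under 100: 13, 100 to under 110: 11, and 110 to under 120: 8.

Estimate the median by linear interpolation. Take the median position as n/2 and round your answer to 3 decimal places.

Cumulative frequencies: 5, 12, 19, 31, 44, 55, 63
n = 63; position = n/2 = 31.5.
This falls in the class 90 to under 100: L = 90, F = 31, f = 13, h = 10.
Median ≈ 90 + ((31.5 − 31) / 13) × 10 = 90.3846

90.385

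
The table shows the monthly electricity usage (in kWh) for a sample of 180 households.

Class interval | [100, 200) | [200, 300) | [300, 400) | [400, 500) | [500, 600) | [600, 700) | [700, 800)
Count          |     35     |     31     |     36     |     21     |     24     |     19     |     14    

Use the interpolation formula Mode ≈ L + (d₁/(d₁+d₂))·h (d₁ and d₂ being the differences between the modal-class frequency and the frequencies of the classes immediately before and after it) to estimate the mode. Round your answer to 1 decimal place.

325.0

Modal class: [300, 400) (highest frequency 36).
d₁ = 36 − 31 = 5, d₂ = 36 − 21 = 15
Mode ≈ 300 + (5/(5+15)) × 100 = 300 + 25.0000 = 325.0000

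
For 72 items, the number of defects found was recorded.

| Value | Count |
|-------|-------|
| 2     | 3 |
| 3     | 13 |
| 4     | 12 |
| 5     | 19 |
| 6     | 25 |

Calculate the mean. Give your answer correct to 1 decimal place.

4.7

Values: 2, 3, 4, 5, 6
Σfx = 3×2 + 13×3 + 12×4 + 19×5 + 25×6 = 338
n = Σf = 72
Mean = 338 / 72 = 4.6944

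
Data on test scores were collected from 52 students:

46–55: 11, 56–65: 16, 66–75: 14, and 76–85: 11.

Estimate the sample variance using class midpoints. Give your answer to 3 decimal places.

Midpoints: 50.5, 60.5, 70.5, 80.5
n = 52, Σfm = 3396, mean = 65.3077
Σfm² = 227483
Σf(m − x̄)² = Σfm² − (Σfm)²/n = 227483 − 3396²/52 = 5698.0769
Sample variance = 5698.0769 / 51 = 111.7270

111.727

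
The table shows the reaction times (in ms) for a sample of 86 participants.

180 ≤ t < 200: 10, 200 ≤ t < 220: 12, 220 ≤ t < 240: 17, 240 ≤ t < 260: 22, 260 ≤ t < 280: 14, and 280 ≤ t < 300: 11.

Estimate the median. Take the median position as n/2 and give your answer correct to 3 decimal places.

243.636

Cumulative frequencies: 10, 22, 39, 61, 75, 86
n = 86; position = n/2 = 43.
This falls in the class 240 ≤ t < 260: L = 240, F = 39, f = 22, h = 20.
Median ≈ 240 + ((43 − 39) / 22) × 20 = 243.6364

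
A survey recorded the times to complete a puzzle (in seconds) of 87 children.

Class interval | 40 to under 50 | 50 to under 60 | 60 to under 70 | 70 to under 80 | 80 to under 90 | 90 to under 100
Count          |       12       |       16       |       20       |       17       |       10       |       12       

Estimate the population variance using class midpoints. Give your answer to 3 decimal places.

248.831

Midpoints: 45, 55, 65, 75, 85, 95
n = 87, Σfm = 5985, mean = 68.7931
Σfm² = 433375
Σf(m − x̄)² = Σfm² − (Σfm)²/n = 433375 − 5985²/87 = 21648.2759
Population variance = 21648.2759 / 87 = 248.8308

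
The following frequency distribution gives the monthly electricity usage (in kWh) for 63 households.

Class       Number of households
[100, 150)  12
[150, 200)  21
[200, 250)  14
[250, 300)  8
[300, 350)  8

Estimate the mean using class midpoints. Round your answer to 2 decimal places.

208.33

Midpoints: 125, 175, 225, 275, 325
Σfm = 12×125 + 21×175 + 14×225 + 8×275 + 8×325 = 13125
n = Σf = 63
Mean = 13125 / 63 = 208.3333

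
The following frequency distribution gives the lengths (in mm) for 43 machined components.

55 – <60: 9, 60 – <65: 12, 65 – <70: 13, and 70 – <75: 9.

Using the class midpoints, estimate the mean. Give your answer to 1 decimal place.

65.1

Midpoints: 57.5, 62.5, 67.5, 72.5
Σfm = 9×57.5 + 12×62.5 + 13×67.5 + 9×72.5 = 2797.5
n = Σf = 43
Mean = 2797.5 / 43 = 65.0581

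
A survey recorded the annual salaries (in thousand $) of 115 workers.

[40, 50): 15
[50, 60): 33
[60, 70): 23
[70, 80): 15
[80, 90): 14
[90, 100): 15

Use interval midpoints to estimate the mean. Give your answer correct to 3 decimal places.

67.174

Midpoints: 45, 55, 65, 75, 85, 95
Σfm = 15×45 + 33×55 + 23×65 + 15×75 + 14×85 + 15×95 = 7725
n = Σf = 115
Mean = 7725 / 115 = 67.1739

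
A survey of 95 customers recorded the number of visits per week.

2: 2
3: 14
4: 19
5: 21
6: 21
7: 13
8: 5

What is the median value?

5

Cumulative frequencies: 2, 16, 35, 56, 77, 90, 95
n = 95, so the median is the value in position (n+1)/2 = 48.
Position 48 falls at value 5.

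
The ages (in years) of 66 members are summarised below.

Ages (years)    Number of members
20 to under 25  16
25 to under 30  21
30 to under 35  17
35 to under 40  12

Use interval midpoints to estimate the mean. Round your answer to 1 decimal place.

29.4

Midpoints: 22.5, 27.5, 32.5, 37.5
Σfm = 16×22.5 + 21×27.5 + 17×32.5 + 12×37.5 = 1940
n = Σf = 66
Mean = 1940 / 66 = 29.3939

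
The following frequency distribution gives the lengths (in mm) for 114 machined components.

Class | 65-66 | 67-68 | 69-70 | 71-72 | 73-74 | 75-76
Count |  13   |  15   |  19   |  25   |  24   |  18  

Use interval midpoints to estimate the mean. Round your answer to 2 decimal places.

71.01

Midpoints: 65.5, 67.5, 69.5, 71.5, 73.5, 75.5
Σfm = 13×65.5 + 15×67.5 + 19×69.5 + 25×71.5 + 24×73.5 + 18×75.5 = 8095
n = Σf = 114
Mean = 8095 / 114 = 71.0088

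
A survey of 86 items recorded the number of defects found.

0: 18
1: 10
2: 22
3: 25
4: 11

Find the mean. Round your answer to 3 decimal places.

2.012

Values: 0, 1, 2, 3, 4
Σfx = 18×0 + 10×1 + 22×2 + 25×3 + 11×4 = 173
n = Σf = 86
Mean = 173 / 86 = 2.0116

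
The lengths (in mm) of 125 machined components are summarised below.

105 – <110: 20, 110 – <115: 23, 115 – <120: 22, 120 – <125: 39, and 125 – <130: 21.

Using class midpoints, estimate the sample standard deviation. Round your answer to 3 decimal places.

6.711

Midpoints: 107.5, 112.5, 117.5, 122.5, 127.5
n = 125, Σfm = 14777.5, mean = 118.2200
Σfm² = 1752581.25
Σf(m − x̄)² = Σfm² − (Σfm)²/n = 1752581.25 − 14777.5²/125 = 5585.2000
Sample variance = 5585.2000 / 124 = 45.0419
Standard deviation = √45.0419 = 6.7113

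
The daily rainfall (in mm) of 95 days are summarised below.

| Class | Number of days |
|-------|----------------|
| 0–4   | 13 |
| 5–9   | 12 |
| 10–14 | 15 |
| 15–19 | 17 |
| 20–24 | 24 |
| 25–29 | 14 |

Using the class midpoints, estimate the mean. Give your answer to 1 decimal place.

Midpoints: 2, 7, 12, 17, 22, 27
Σfm = 13×2 + 12×7 + 15×12 + 17×17 + 24×22 + 14×27 = 1485
n = Σf = 95
Mean = 1485 / 95 = 15.6316

15.6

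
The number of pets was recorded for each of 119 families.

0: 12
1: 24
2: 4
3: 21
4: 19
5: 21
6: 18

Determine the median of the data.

Cumulative frequencies: 12, 36, 40, 61, 80, 101, 119
n = 119, so the median is the value in position (n+1)/2 = 60.
Position 60 falls at value 3.

3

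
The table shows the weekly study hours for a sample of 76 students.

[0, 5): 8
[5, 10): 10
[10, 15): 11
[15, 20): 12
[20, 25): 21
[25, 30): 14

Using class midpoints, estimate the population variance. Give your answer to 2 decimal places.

65.63

Midpoints: 2.5, 7.5, 12.5, 17.5, 22.5, 27.5
n = 76, Σfm = 1300, mean = 17.1053
Σfm² = 27225
Σf(m − x̄)² = Σfm² − (Σfm)²/n = 27225 − 1300²/76 = 4988.1579
Population variance = 4988.1579 / 76 = 65.6337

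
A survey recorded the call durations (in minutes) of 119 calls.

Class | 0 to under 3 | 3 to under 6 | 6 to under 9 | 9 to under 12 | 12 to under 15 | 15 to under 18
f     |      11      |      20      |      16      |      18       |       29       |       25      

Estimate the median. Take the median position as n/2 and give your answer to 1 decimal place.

Cumulative frequencies: 11, 31, 47, 65, 94, 119
n = 119; position = n/2 = 59.5.
This falls in the class 9 to under 12: L = 9, F = 47, f = 18, h = 3.
Median ≈ 9 + ((59.5 − 47) / 18) × 3 = 11.0833

11.1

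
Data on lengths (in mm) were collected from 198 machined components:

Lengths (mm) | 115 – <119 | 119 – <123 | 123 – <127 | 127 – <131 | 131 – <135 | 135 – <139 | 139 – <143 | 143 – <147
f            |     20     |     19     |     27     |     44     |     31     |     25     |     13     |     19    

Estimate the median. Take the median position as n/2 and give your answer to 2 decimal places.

130.00

Cumulative frequencies: 20, 39, 66, 110, 141, 166, 179, 198
n = 198; position = n/2 = 99.
This falls in the class 127 – <131: L = 127, F = 66, f = 44, h = 4.
Median ≈ 127 + ((99 − 66) / 44) × 4 = 130.0000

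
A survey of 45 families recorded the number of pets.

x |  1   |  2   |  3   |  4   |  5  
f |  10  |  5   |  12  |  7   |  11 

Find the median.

3

Cumulative frequencies: 10, 15, 27, 34, 45
n = 45, so the median is the value in position (n+1)/2 = 23.
Position 23 falls at value 3.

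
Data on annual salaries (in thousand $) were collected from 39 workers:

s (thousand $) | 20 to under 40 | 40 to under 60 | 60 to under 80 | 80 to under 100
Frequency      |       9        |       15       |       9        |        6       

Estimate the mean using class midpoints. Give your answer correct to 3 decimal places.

56.154

Midpoints: 30, 50, 70, 90
Σfm = 9×30 + 15×50 + 9×70 + 6×90 = 2190
n = Σf = 39
Mean = 2190 / 39 = 56.1538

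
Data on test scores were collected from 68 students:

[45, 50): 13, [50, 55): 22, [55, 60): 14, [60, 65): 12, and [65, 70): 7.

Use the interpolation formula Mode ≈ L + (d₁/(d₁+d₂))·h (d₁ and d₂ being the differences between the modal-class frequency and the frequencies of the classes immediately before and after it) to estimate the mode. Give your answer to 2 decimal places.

52.65

Modal class: [50, 55) (highest frequency 22).
d₁ = 22 − 13 = 9, d₂ = 22 − 14 = 8
Mode ≈ 50 + (9/(9+8)) × 5 = 50 + 2.6471 = 52.6471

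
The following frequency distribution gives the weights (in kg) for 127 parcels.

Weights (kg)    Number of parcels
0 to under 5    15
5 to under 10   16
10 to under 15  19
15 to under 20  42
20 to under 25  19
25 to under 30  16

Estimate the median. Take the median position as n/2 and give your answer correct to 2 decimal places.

Cumulative frequencies: 15, 31, 50, 92, 111, 127
n = 127; position = n/2 = 63.5.
This falls in the class 15 to under 20: L = 15, F = 50, f = 42, h = 5.
Median ≈ 15 + ((63.5 − 50) / 42) × 5 = 16.6071

16.61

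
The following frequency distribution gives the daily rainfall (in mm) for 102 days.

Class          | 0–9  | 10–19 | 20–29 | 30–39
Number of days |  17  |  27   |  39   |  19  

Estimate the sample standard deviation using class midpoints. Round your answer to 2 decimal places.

Midpoints: 4.5, 14.5, 24.5, 34.5
n = 102, Σfm = 2079, mean = 20.3824
Σfm² = 52045.5
Σf(m − x̄)² = Σfm² − (Σfm)²/n = 52045.5 − 2079²/102 = 9670.5882
Sample variance = 9670.5882 / 101 = 95.7484
Standard deviation = √95.7484 = 9.7851

9.79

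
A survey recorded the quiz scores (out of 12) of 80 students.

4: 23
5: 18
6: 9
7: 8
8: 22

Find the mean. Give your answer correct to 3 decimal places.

5.850

Values: 4, 5, 6, 7, 8
Σfx = 23×4 + 18×5 + 9×6 + 8×7 + 22×8 = 468
n = Σf = 80
Mean = 468 / 80 = 5.8500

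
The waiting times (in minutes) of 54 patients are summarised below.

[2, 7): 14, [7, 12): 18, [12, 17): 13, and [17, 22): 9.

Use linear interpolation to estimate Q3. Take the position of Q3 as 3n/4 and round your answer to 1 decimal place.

Cumulative frequencies: 14, 32, 45, 54
n = 54; position = 3n/4 = 40.5.
This falls in the class [12, 17): L = 12, F = 32, f = 13, h = 5.
Upper quartile ≈ 12 + ((40.5 − 32) / 13) × 5 = 15.2692

15.3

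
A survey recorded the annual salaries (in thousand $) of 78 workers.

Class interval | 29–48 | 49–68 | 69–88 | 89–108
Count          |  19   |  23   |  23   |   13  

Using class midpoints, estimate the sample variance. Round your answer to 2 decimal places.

428.37

Midpoints: 38.5, 58.5, 78.5, 98.5
n = 78, Σfm = 5163, mean = 66.1923
Σfm² = 374735.5
Σf(m − x̄)² = Σfm² − (Σfm)²/n = 374735.5 − 5163²/78 = 32984.6154
Sample variance = 32984.6154 / 77 = 428.3716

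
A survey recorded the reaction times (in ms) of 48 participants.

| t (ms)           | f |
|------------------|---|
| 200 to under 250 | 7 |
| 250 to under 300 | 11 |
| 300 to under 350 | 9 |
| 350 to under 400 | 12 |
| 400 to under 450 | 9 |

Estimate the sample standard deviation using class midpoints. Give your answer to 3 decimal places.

67.823

Midpoints: 225, 275, 325, 375, 425
n = 48, Σfm = 15850, mean = 330.2083
Σfm² = 5450000
Σf(m − x̄)² = Σfm² − (Σfm)²/n = 5450000 − 15850²/48 = 216197.9167
Sample variance = 216197.9167 / 47 = 4599.9557
Standard deviation = √4599.9557 = 67.8230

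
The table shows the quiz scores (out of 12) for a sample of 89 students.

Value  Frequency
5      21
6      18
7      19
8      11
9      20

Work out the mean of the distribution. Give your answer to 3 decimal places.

6.899

Values: 5, 6, 7, 8, 9
Σfx = 21×5 + 18×6 + 19×7 + 11×8 + 20×9 = 614
n = Σf = 89
Mean = 614 / 89 = 6.8989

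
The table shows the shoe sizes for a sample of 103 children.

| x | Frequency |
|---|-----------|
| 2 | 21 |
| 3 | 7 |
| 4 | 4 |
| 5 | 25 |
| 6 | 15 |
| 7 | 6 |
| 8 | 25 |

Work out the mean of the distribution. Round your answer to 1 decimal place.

Values: 2, 3, 4, 5, 6, 7, 8
Σfx = 21×2 + 7×3 + 4×4 + 25×5 + 15×6 + 6×7 + 25×8 = 536
n = Σf = 103
Mean = 536 / 103 = 5.2039

5.2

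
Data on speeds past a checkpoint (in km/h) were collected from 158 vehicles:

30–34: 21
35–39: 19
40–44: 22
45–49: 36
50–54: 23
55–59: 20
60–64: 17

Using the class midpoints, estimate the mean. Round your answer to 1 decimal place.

46.7

Midpoints: 32, 37, 42, 47, 52, 57, 62
Σfm = 21×32 + 19×37 + 22×42 + 36×47 + 23×52 + 20×57 + 17×62 = 7381
n = Σf = 158
Mean = 7381 / 158 = 46.7152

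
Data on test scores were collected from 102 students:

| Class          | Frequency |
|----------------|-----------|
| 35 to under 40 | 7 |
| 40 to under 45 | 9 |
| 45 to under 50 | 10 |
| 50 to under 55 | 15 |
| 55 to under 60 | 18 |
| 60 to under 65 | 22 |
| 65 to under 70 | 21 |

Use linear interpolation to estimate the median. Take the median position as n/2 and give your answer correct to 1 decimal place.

57.8

Cumulative frequencies: 7, 16, 26, 41, 59, 81, 102
n = 102; position = n/2 = 51.
This falls in the class 55 to under 60: L = 55, F = 41, f = 18, h = 5.
Median ≈ 55 + ((51 − 41) / 18) × 5 = 57.7778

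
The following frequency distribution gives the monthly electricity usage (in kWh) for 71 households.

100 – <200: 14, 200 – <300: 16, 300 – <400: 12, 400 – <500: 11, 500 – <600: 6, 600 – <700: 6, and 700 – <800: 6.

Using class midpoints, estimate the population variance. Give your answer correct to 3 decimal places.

Midpoints: 150, 250, 350, 450, 550, 650, 750
n = 71, Σfm = 26950, mean = 379.5775
Σfm² = 12737500
Σf(m − x̄)² = Σfm² − (Σfm)²/n = 12737500 − 26950²/71 = 2507887.3239
Population variance = 2507887.3239 / 71 = 35322.3567

35322.357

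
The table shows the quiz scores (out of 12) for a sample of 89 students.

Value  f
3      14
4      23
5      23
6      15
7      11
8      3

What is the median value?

Cumulative frequencies: 14, 37, 60, 75, 86, 89
n = 89, so the median is the value in position (n+1)/2 = 45.
Position 45 falls at value 5.

5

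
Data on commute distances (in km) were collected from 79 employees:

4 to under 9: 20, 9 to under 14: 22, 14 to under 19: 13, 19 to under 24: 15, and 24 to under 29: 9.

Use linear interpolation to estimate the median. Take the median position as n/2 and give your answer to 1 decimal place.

13.4

Cumulative frequencies: 20, 42, 55, 70, 79
n = 79; position = n/2 = 39.5.
This falls in the class 9 to under 14: L = 9, F = 20, f = 22, h = 5.
Median ≈ 9 + ((39.5 − 20) / 22) × 5 = 13.4318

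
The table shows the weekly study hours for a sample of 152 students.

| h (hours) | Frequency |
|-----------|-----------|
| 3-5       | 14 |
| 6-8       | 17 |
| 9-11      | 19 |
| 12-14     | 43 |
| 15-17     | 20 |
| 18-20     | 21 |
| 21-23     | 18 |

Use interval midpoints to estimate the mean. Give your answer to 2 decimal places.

13.41

Midpoints: 4, 7, 10, 13, 16, 19, 22
Σfm = 14×4 + 17×7 + 19×10 + 43×13 + 20×16 + 21×19 + 18×22 = 2039
n = Σf = 152
Mean = 2039 / 152 = 13.4145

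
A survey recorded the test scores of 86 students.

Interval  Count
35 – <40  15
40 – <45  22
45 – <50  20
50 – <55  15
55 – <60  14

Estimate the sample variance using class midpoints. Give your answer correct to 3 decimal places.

44.723

Midpoints: 37.5, 42.5, 47.5, 52.5, 57.5
n = 86, Σfm = 4040, mean = 46.9767
Σfm² = 193587.5
Σf(m − x̄)² = Σfm² − (Σfm)²/n = 193587.5 − 4040²/86 = 3801.4535
Sample variance = 3801.4535 / 85 = 44.7230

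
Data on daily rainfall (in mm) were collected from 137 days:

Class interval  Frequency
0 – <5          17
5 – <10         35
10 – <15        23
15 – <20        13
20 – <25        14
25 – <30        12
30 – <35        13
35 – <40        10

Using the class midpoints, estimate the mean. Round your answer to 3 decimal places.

Midpoints: 2.5, 7.5, 12.5, 17.5, 22.5, 27.5, 32.5, 37.5
Σfm = 17×2.5 + 35×7.5 + 23×12.5 + 13×17.5 + 14×22.5 + 12×27.5 + 13×32.5 + 10×37.5 = 2262.5
n = Σf = 137
Mean = 2262.5 / 137 = 16.5146

16.515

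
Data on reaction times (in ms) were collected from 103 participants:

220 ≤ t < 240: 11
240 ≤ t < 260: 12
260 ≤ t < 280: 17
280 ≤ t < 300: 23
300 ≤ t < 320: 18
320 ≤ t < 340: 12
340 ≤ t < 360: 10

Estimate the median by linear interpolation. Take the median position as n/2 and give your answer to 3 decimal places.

290.000

Cumulative frequencies: 11, 23, 40, 63, 81, 93, 103
n = 103; position = n/2 = 51.5.
This falls in the class 280 ≤ t < 300: L = 280, F = 40, f = 23, h = 20.
Median ≈ 280 + ((51.5 − 40) / 23) × 20 = 290.0000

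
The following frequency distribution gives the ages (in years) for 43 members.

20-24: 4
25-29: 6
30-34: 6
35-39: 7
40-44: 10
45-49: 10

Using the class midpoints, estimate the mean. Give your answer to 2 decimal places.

37.00

Midpoints: 22, 27, 32, 37, 42, 47
Σfm = 4×22 + 6×27 + 6×32 + 7×37 + 10×42 + 10×47 = 1591
n = Σf = 43
Mean = 1591 / 43 = 37.0000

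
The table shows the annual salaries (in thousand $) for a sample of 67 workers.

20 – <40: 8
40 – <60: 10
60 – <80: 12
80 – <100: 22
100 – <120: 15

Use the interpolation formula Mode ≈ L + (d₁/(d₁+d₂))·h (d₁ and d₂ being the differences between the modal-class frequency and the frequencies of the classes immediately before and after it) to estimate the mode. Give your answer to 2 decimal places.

91.76

Modal class: 80 – <100 (highest frequency 22).
d₁ = 22 − 12 = 10, d₂ = 22 − 15 = 7
Mode ≈ 80 + (10/(10+7)) × 20 = 80 + 11.7647 = 91.7647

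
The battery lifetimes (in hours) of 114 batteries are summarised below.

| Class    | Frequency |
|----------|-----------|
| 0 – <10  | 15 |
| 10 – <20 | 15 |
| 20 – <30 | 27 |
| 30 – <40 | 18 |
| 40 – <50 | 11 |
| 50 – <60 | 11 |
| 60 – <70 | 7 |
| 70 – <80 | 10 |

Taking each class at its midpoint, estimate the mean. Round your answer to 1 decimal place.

34.3

Midpoints: 5, 15, 25, 35, 45, 55, 65, 75
Σfm = 15×5 + 15×15 + 27×25 + 18×35 + 11×45 + 11×55 + 7×65 + 10×75 = 3910
n = Σf = 114
Mean = 3910 / 114 = 34.2982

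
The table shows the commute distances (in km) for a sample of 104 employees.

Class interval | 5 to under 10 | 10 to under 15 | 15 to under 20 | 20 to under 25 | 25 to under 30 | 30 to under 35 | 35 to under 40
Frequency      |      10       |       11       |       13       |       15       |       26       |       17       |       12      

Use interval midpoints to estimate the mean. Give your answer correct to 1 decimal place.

Midpoints: 7.5, 12.5, 17.5, 22.5, 27.5, 32.5, 37.5
Σfm = 10×7.5 + 11×12.5 + 13×17.5 + 15×22.5 + 26×27.5 + 17×32.5 + 12×37.5 = 2495
n = Σf = 104
Mean = 2495 / 104 = 23.9904

24.0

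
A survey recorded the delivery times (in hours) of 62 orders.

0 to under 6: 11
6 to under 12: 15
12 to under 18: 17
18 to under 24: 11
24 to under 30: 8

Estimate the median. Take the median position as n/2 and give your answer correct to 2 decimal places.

Cumulative frequencies: 11, 26, 43, 54, 62
n = 62; position = n/2 = 31.
This falls in the class 12 to under 18: L = 12, F = 26, f = 17, h = 6.
Median ≈ 12 + ((31 − 26) / 17) × 6 = 13.7647

13.76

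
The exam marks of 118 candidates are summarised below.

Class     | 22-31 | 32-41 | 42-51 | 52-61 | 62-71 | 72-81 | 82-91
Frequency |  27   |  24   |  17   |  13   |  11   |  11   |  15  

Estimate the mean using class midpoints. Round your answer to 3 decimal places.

50.737

Midpoints: 26.5, 36.5, 46.5, 56.5, 66.5, 76.5, 86.5
Σfm = 27×26.5 + 24×36.5 + 17×46.5 + 13×56.5 + 11×66.5 + 11×76.5 + 15×86.5 = 5987
n = Σf = 118
Mean = 5987 / 118 = 50.7373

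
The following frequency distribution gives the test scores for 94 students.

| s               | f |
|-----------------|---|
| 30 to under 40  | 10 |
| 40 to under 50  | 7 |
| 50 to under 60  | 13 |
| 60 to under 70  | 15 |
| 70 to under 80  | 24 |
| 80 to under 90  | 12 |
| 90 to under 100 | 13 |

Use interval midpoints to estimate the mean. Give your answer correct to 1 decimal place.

Midpoints: 35, 45, 55, 65, 75, 85, 95
Σfm = 10×35 + 7×45 + 13×55 + 15×65 + 24×75 + 12×85 + 13×95 = 6410
n = Σf = 94
Mean = 6410 / 94 = 68.1915

68.2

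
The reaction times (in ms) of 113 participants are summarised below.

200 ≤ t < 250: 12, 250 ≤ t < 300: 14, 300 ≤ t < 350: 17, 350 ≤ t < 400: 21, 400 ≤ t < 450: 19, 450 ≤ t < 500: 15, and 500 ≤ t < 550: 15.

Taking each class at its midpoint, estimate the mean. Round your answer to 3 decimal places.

380.752

Midpoints: 225, 275, 325, 375, 425, 475, 525
Σfm = 12×225 + 14×275 + 17×325 + 21×375 + 19×425 + 15×475 + 15×525 = 43025
n = Σf = 113
Mean = 43025 / 113 = 380.7522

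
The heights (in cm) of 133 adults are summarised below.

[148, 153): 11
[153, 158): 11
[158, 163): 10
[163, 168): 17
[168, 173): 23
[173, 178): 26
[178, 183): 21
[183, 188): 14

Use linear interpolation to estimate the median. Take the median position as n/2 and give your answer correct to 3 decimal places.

171.804

Cumulative frequencies: 11, 22, 32, 49, 72, 98, 119, 133
n = 133; position = n/2 = 66.5.
This falls in the class [168, 173): L = 168, F = 49, f = 23, h = 5.
Median ≈ 168 + ((66.5 − 49) / 23) × 5 = 171.8043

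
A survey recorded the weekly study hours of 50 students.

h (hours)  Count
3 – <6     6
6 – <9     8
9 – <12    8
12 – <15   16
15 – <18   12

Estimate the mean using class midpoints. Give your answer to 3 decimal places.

Midpoints: 4.5, 7.5, 10.5, 13.5, 16.5
Σfm = 6×4.5 + 8×7.5 + 8×10.5 + 16×13.5 + 12×16.5 = 585
n = Σf = 50
Mean = 585 / 50 = 11.7000

11.700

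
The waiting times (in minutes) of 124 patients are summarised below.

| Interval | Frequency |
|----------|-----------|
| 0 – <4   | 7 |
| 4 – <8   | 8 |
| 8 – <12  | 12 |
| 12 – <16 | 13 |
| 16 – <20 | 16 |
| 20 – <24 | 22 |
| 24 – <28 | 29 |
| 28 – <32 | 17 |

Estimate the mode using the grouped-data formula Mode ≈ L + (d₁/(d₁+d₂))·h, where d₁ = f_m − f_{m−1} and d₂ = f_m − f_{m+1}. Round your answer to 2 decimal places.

Modal class: 24 – <28 (highest frequency 29).
d₁ = 29 − 22 = 7, d₂ = 29 − 17 = 12
Mode ≈ 24 + (7/(7+12)) × 4 = 24 + 1.4737 = 25.4737

25.47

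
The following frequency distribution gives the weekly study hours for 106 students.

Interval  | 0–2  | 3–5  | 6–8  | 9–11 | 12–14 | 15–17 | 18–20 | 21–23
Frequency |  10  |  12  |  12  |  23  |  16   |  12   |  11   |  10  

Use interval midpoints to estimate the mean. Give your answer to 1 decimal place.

11.3

Midpoints: 1, 4, 7, 10, 13, 16, 19, 22
Σfm = 10×1 + 12×4 + 12×7 + 23×10 + 16×13 + 12×16 + 11×19 + 10×22 = 1201
n = Σf = 106
Mean = 1201 / 106 = 11.3302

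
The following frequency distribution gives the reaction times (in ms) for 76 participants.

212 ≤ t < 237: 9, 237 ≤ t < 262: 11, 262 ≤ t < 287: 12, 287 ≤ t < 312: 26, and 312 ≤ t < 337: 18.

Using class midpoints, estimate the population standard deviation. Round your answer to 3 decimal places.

Midpoints: 224.5, 249.5, 274.5, 299.5, 324.5
n = 76, Σfm = 21687, mean = 285.3553
Σfm² = 6270169
Σf(m − x̄)² = Σfm² − (Σfm)²/n = 6270169 − 21687²/76 = 81669.4079
Population variance = 81669.4079 / 76 = 1074.5975
Standard deviation = √1074.5975 = 32.7811

32.781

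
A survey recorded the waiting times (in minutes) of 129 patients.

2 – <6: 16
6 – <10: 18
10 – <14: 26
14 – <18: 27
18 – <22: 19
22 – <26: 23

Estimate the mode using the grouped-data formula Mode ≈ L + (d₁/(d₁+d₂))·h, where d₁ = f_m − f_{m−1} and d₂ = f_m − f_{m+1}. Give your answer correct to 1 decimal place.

14.4

Modal class: 14 – <18 (highest frequency 27).
d₁ = 27 − 26 = 1, d₂ = 27 − 19 = 8
Mode ≈ 14 + (1/(1+8)) × 4 = 14 + 0.4444 = 14.4444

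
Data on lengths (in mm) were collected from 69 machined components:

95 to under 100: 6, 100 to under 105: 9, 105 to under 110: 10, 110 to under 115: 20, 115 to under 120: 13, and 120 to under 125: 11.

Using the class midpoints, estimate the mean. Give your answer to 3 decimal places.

111.703

Midpoints: 97.5, 102.5, 107.5, 112.5, 117.5, 122.5
Σfm = 6×97.5 + 9×102.5 + 10×107.5 + 20×112.5 + 13×117.5 + 11×122.5 = 7707.5
n = Σf = 69
Mean = 7707.5 / 69 = 111.7029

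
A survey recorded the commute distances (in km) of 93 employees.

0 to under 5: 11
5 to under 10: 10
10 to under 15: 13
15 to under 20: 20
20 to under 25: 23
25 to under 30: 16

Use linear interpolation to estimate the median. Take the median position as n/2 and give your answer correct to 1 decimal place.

18.1

Cumulative frequencies: 11, 21, 34, 54, 77, 93
n = 93; position = n/2 = 46.5.
This falls in the class 15 to under 20: L = 15, F = 34, f = 20, h = 5.
Median ≈ 15 + ((46.5 − 34) / 20) × 5 = 18.1250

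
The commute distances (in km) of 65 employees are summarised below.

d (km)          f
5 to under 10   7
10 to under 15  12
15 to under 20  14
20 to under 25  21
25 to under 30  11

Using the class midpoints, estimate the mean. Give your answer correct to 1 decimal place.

18.8

Midpoints: 7.5, 12.5, 17.5, 22.5, 27.5
Σfm = 7×7.5 + 12×12.5 + 14×17.5 + 21×22.5 + 11×27.5 = 1222.5
n = Σf = 65
Mean = 1222.5 / 65 = 18.8077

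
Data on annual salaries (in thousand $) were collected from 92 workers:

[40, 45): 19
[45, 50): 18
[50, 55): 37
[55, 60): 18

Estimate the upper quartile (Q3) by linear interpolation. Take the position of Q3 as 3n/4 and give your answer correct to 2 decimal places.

Cumulative frequencies: 19, 37, 74, 92
n = 92; position = 3n/4 = 69.
This falls in the class [50, 55): L = 50, F = 37, f = 37, h = 5.
Upper quartile ≈ 50 + ((69 − 37) / 37) × 5 = 54.3243

54.32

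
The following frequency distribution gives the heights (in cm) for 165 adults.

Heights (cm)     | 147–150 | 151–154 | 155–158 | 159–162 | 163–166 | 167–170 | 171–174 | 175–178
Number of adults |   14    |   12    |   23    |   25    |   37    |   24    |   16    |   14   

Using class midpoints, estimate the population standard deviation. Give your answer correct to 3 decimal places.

Midpoints: 148.5, 152.5, 156.5, 160.5, 164.5, 168.5, 172.5, 176.5
n = 165, Σfm = 26882.5, mean = 162.9242
Σfm² = 4390009.25
Σf(m − x̄)² = Σfm² − (Σfm)²/n = 4390009.25 − 26882.5²/165 = 10198.3030
Population variance = 10198.3030 / 165 = 61.8079
Standard deviation = √61.8079 = 7.8618

7.862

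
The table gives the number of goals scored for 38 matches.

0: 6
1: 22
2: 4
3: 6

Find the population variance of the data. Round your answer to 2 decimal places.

0.83

Values: 0, 1, 2, 3
n = 38, Σfx = 48, mean = 1.2632
Σfx² = 92
Σf(x − x̄)² = Σfx² − (Σfx)²/n = 92 − 48²/38 = 31.3684
Population variance = 31.3684 / 38 = 0.8255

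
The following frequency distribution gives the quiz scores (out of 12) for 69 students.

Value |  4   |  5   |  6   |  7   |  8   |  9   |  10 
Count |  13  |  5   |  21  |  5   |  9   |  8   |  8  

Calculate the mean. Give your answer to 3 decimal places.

Values: 4, 5, 6, 7, 8, 9, 10
Σfx = 13×4 + 5×5 + 21×6 + 5×7 + 9×8 + 8×9 + 8×10 = 462
n = Σf = 69
Mean = 462 / 69 = 6.6957

6.696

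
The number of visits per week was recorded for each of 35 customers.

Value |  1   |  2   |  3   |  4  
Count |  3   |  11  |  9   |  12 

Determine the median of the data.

Cumulative frequencies: 3, 14, 23, 35
n = 35, so the median is the value in position (n+1)/2 = 18.
Position 18 falls at value 3.

3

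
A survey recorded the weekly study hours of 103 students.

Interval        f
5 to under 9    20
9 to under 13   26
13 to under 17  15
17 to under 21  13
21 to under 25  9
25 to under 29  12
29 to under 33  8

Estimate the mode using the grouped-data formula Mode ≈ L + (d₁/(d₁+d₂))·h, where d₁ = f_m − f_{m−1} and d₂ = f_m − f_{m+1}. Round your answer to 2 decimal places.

10.41

Modal class: 9 to under 13 (highest frequency 26).
d₁ = 26 − 20 = 6, d₂ = 26 − 15 = 11
Mode ≈ 9 + (6/(6+11)) × 4 = 9 + 1.4118 = 10.4118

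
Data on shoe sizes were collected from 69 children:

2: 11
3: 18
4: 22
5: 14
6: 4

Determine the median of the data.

Cumulative frequencies: 11, 29, 51, 65, 69
n = 69, so the median is the value in position (n+1)/2 = 35.
Position 35 falls at value 4.

4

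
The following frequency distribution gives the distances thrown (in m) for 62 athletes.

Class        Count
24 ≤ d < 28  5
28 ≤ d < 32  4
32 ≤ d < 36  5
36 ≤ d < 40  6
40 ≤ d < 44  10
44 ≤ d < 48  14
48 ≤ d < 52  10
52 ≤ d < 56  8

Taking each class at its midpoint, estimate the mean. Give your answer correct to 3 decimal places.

42.645

Midpoints: 26, 30, 34, 38, 42, 46, 50, 54
Σfm = 5×26 + 4×30 + 5×34 + 6×38 + 10×42 + 14×46 + 10×50 + 8×54 = 2644
n = Σf = 62
Mean = 2644 / 62 = 42.6452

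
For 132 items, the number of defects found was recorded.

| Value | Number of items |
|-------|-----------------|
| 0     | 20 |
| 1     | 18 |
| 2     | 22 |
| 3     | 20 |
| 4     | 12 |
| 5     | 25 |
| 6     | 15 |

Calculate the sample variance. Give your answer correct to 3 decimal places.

3.970

Values: 0, 1, 2, 3, 4, 5, 6
n = 132, Σfx = 385, mean = 2.9167
Σfx² = 1643
Σf(x − x̄)² = Σfx² − (Σfx)²/n = 1643 − 385²/132 = 520.0833
Sample variance = 520.0833 / 131 = 3.9701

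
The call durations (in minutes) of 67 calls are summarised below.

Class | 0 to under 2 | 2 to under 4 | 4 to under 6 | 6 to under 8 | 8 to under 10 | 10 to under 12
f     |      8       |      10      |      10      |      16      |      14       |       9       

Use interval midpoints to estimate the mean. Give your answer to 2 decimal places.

Midpoints: 1, 3, 5, 7, 9, 11
Σfm = 8×1 + 10×3 + 10×5 + 16×7 + 14×9 + 9×11 = 425
n = Σf = 67
Mean = 425 / 67 = 6.3433

6.34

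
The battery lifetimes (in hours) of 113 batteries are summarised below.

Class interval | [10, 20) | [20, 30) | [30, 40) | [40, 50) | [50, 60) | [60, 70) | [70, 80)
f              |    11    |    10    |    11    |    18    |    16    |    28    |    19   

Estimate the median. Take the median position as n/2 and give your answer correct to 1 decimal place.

54.1

Cumulative frequencies: 11, 21, 32, 50, 66, 94, 113
n = 113; position = n/2 = 56.5.
This falls in the class [50, 60): L = 50, F = 50, f = 16, h = 10.
Median ≈ 50 + ((56.5 − 50) / 16) × 10 = 54.0625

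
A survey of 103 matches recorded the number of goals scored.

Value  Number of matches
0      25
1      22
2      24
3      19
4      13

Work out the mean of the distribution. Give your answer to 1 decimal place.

1.7

Values: 0, 1, 2, 3, 4
Σfx = 25×0 + 22×1 + 24×2 + 19×3 + 13×4 = 179
n = Σf = 103
Mean = 179 / 103 = 1.7379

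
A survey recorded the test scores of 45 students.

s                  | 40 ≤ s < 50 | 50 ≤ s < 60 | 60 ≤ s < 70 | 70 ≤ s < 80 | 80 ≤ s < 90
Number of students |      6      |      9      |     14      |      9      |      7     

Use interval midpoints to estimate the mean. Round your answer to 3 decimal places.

Midpoints: 45, 55, 65, 75, 85
Σfm = 6×45 + 9×55 + 14×65 + 9×75 + 7×85 = 2945
n = Σf = 45
Mean = 2945 / 45 = 65.4444

65.444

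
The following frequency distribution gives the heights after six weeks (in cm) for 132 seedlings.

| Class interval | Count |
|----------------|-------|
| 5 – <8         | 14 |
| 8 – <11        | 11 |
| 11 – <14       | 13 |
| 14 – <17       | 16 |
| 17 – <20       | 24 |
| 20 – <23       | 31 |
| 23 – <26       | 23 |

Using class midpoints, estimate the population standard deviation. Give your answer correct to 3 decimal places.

Midpoints: 6.5, 9.5, 12.5, 15.5, 18.5, 21.5, 24.5
n = 132, Σfm = 2280, mean = 17.2727
Σfm² = 43809
Σf(m − x̄)² = Σfm² − (Σfm)²/n = 43809 − 2280²/132 = 4427.1818
Population variance = 4427.1818 / 132 = 33.5393
Standard deviation = √33.5393 = 5.7913

5.791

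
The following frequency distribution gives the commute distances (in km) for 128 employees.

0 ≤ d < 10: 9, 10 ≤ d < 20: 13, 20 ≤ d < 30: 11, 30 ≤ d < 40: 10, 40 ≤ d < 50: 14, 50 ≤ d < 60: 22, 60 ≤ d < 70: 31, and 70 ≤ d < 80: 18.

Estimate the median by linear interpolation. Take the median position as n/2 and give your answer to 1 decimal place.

53.2

Cumulative frequencies: 9, 22, 33, 43, 57, 79, 110, 128
n = 128; position = n/2 = 64.
This falls in the class 50 ≤ d < 60: L = 50, F = 57, f = 22, h = 10.
Median ≈ 50 + ((64 − 57) / 22) × 10 = 53.1818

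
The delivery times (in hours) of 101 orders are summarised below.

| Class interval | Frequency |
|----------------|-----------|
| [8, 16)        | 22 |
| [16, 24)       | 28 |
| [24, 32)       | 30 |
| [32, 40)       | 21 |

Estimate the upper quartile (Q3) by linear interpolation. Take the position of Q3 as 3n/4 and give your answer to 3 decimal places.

30.867

Cumulative frequencies: 22, 50, 80, 101
n = 101; position = 3n/4 = 75.75.
This falls in the class [24, 32): L = 24, F = 50, f = 30, h = 8.
Upper quartile ≈ 24 + ((75.75 − 50) / 30) × 8 = 30.8667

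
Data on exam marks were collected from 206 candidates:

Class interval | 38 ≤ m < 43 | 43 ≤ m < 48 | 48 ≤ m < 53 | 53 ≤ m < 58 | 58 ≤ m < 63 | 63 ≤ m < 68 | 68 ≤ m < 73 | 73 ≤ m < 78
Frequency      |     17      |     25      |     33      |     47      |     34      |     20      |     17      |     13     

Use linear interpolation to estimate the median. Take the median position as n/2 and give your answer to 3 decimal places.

Cumulative frequencies: 17, 42, 75, 122, 156, 176, 193, 206
n = 206; position = n/2 = 103.
This falls in the class 53 ≤ m < 58: L = 53, F = 75, f = 47, h = 5.
Median ≈ 53 + ((103 − 75) / 47) × 5 = 55.9787

55.979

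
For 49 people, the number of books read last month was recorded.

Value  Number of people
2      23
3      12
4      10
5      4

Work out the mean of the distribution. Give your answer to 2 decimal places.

Values: 2, 3, 4, 5
Σfx = 23×2 + 12×3 + 10×4 + 4×5 = 142
n = Σf = 49
Mean = 142 / 49 = 2.8980

2.90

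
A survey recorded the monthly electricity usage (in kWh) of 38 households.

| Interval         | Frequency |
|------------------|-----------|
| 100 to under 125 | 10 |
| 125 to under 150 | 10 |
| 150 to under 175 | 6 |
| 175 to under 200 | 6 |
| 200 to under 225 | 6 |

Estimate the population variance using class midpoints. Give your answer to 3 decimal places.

1253.463

Midpoints: 112.5, 137.5, 162.5, 187.5, 212.5
n = 38, Σfm = 5875, mean = 154.6053
Σfm² = 955937.5
Σf(m − x̄)² = Σfm² − (Σfm)²/n = 955937.5 − 5875²/38 = 47631.5789
Population variance = 47631.5789 / 38 = 1253.4626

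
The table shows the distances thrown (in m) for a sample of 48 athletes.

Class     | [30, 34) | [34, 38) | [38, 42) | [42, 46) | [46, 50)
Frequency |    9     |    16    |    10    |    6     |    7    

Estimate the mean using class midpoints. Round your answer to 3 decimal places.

38.833

Midpoints: 32, 36, 40, 44, 48
Σfm = 9×32 + 16×36 + 10×40 + 6×44 + 7×48 = 1864
n = Σf = 48
Mean = 1864 / 48 = 38.8333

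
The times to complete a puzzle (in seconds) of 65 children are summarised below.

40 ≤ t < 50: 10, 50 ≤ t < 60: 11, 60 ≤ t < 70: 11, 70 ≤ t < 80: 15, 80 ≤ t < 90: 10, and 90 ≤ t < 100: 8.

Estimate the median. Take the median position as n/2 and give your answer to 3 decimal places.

Cumulative frequencies: 10, 21, 32, 47, 57, 65
n = 65; position = n/2 = 32.5.
This falls in the class 70 ≤ t < 80: L = 70, F = 32, f = 15, h = 10.
Median ≈ 70 + ((32.5 − 32) / 15) × 10 = 70.3333

70.333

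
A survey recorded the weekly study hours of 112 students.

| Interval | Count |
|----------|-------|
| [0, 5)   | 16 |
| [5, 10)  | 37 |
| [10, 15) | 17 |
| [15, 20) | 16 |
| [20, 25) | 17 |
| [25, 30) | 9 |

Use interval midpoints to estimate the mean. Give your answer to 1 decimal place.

12.9

Midpoints: 2.5, 7.5, 12.5, 17.5, 22.5, 27.5
Σfm = 16×2.5 + 37×7.5 + 17×12.5 + 16×17.5 + 17×22.5 + 9×27.5 = 1440
n = Σf = 112
Mean = 1440 / 112 = 12.8571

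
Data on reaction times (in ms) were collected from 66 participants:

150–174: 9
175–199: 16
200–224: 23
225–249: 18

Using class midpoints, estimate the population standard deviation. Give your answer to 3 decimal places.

25.023

Midpoints: 162, 187, 212, 237
n = 66, Σfm = 13592, mean = 205.9394
Σfm² = 2840454
Σf(m − x̄)² = Σfm² − (Σfm)²/n = 2840454 − 13592²/66 = 41325.7576
Population variance = 41325.7576 / 66 = 626.1478
Standard deviation = √626.1478 = 25.0229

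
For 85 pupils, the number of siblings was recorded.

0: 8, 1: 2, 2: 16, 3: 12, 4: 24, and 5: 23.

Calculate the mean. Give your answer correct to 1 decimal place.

Values: 0, 1, 2, 3, 4, 5
Σfx = 8×0 + 2×1 + 16×2 + 12×3 + 24×4 + 23×5 = 281
n = Σf = 85
Mean = 281 / 85 = 3.3059

3.3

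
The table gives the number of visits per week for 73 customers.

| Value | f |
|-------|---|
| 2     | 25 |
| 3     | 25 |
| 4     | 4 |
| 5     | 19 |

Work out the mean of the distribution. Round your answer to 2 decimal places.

Values: 2, 3, 4, 5
Σfx = 25×2 + 25×3 + 4×4 + 19×5 = 236
n = Σf = 73
Mean = 236 / 73 = 3.2329

3.23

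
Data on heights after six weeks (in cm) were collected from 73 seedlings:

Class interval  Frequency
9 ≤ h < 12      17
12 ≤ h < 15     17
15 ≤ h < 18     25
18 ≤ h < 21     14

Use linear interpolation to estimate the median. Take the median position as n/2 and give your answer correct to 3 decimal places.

15.300

Cumulative frequencies: 17, 34, 59, 73
n = 73; position = n/2 = 36.5.
This falls in the class 15 ≤ h < 18: L = 15, F = 34, f = 25, h = 3.
Median ≈ 15 + ((36.5 − 34) / 25) × 3 = 15.3000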